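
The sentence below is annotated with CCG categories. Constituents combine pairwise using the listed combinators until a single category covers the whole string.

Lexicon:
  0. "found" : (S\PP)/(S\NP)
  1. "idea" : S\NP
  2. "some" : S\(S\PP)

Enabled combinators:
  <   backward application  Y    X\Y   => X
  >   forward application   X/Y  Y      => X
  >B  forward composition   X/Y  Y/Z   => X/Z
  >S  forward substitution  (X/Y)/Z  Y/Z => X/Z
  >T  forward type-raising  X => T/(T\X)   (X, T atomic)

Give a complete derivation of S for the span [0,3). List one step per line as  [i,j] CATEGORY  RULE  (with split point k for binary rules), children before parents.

[0,1] (S\PP)/(S\NP)  lex  "found"
[1,2] S\NP  lex  "idea"
[0,2] S\PP  >  k=1
[2,3] S\(S\PP)  lex  "some"
[0,3] S  <  k=2

[0,3] S   <
  [0,2] S\PP   >
    [0,1] "found" : (S\PP)/(S\NP)
    [1,2] "idea" : S\NP
  [2,3] "some" : S\(S\PP)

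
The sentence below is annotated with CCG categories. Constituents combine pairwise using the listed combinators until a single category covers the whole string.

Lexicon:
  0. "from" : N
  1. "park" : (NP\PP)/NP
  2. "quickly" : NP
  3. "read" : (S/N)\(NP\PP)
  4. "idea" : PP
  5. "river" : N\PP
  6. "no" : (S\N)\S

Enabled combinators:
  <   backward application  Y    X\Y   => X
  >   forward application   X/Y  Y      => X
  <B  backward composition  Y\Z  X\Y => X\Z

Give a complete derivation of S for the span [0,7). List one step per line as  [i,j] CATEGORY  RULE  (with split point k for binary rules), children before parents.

[0,7] S   <
  [0,1] "from" : N
  [1,7] S\N   <
    [1,6] S   >
      [1,4] S/N   <
        [1,3] NP\PP   >
          [1,2] "park" : (NP\PP)/NP
          [2,3] "quickly" : NP
        [3,4] "read" : (S/N)\(NP\PP)
      [4,6] N   <
        [4,5] "idea" : PP
        [5,6] "river" : N\PP
    [6,7] "no" : (S\N)\S

[0,1] N  lex  "from"
[1,2] (NP\PP)/NP  lex  "park"
[2,3] NP  lex  "quickly"
[1,3] NP\PP  >  k=2
[3,4] (S/N)\(NP\PP)  lex  "read"
[1,4] S/N  <  k=3
[4,5] PP  lex  "idea"
[5,6] N\PP  lex  "river"
[4,6] N  <  k=5
[1,6] S  >  k=4
[6,7] (S\N)\S  lex  "no"
[1,7] S\N  <  k=6
[0,7] S  <  k=1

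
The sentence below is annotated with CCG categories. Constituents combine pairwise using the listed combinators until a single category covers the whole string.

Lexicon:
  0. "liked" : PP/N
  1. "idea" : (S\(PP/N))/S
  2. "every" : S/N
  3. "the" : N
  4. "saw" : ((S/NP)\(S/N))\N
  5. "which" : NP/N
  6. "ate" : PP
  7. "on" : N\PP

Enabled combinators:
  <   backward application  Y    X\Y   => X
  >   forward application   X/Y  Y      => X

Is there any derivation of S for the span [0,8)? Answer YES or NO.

[0,8] S   <
  [0,1] "liked" : PP/N
  [1,8] S\(PP/N)   >
    [1,2] "idea" : (S\(PP/N))/S
    [2,8] S   >
      [2,5] S/NP   <
        [2,3] "every" : S/N
        [3,5] (S/NP)\(S/N)   <
          [3,4] "the" : N
          [4,5] "saw" : ((S/NP)\(S/N))\N
      [5,8] NP   >
        [5,6] "which" : NP/N
        [6,8] N   <
          [6,7] "ate" : PP
          [7,8] "on" : N\PP

YES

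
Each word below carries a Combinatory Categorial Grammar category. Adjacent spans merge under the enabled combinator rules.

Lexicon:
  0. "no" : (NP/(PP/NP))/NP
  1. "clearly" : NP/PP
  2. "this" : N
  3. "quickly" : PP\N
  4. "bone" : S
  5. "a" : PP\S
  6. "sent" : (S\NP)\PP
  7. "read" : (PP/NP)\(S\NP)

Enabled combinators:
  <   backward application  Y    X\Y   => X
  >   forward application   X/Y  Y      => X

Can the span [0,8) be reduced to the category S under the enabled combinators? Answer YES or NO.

NO

(NP/(PP/NP))/NP NP/PP N PP\N S PP\S (S\NP)\PP (PP/NP)\(S\NP)
CKY chart[0,8] = {NP}; S ∉ chart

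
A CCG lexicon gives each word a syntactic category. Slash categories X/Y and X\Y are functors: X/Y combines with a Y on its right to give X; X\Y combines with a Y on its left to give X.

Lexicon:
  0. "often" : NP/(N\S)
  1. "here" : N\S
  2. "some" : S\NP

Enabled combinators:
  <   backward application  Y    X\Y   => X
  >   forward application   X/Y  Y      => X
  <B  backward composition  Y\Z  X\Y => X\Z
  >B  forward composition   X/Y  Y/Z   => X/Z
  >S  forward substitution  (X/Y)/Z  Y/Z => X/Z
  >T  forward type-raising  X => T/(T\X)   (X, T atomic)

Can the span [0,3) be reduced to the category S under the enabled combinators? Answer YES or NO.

YES

[0,3] S   <
  [0,2] NP   >
    [0,1] "often" : NP/(N\S)
    [1,2] "here" : N\S
  [2,3] "some" : S\NP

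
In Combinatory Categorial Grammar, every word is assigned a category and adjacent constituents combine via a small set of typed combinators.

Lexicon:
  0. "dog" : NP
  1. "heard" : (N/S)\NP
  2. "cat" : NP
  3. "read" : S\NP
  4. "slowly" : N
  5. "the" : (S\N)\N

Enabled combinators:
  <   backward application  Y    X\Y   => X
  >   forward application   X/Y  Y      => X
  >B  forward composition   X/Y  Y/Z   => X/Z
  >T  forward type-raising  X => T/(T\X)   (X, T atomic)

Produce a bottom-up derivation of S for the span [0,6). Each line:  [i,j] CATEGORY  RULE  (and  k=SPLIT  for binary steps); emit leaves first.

[0,1] NP  lex  "dog"
[1,2] (N/S)\NP  lex  "heard"
[0,2] N/S  <  k=1
[2,3] NP  lex  "cat"
[3,4] S\NP  lex  "read"
[2,4] S  <  k=3
[0,4] N  >  k=2
[4,5] N  lex  "slowly"
[5,6] (S\N)\N  lex  "the"
[4,6] S\N  <  k=5
[0,6] S  <  k=4

[0,6] S   <
  [0,4] N   >
    [0,2] N/S   <
      [0,1] "dog" : NP
      [1,2] "heard" : (N/S)\NP
    [2,4] S   <
      [2,3] "cat" : NP
      [3,4] "read" : S\NP
  [4,6] S\N   <
    [4,5] "slowly" : N
    [5,6] "the" : (S\N)\N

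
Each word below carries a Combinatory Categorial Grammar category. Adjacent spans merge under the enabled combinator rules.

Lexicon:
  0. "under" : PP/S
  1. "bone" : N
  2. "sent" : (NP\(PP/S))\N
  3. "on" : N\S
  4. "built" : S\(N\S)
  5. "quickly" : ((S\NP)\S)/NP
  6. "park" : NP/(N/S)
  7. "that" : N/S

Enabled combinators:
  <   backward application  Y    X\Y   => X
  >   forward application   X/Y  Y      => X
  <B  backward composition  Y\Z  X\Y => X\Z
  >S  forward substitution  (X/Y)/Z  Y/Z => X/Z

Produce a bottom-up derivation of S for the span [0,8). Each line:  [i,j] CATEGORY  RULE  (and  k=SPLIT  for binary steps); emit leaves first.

[0,1] PP/S  lex  "under"
[1,2] N  lex  "bone"
[2,3] (NP\(PP/S))\N  lex  "sent"
[1,3] NP\(PP/S)  <  k=2
[0,3] NP  <  k=1
[3,4] N\S  lex  "on"
[4,5] S\(N\S)  lex  "built"
[3,5] S  <  k=4
[5,6] ((S\NP)\S)/NP  lex  "quickly"
[6,7] NP/(N/S)  lex  "park"
[7,8] N/S  lex  "that"
[6,8] NP  >  k=7
[5,8] (S\NP)\S  >  k=6
[3,8] S\NP  <  k=5
[0,8] S  <  k=3

[0,8] S   <
  [0,3] NP   <
    [0,1] "under" : PP/S
    [1,3] NP\(PP/S)   <
      [1,2] "bone" : N
      [2,3] "sent" : (NP\(PP/S))\N
  [3,8] S\NP   <
    [3,5] S   <
      [3,4] "on" : N\S
      [4,5] "built" : S\(N\S)
    [5,8] (S\NP)\S   >
      [5,6] "quickly" : ((S\NP)\S)/NP
      [6,8] NP   >
        [6,7] "park" : NP/(N/S)
        [7,8] "that" : N/S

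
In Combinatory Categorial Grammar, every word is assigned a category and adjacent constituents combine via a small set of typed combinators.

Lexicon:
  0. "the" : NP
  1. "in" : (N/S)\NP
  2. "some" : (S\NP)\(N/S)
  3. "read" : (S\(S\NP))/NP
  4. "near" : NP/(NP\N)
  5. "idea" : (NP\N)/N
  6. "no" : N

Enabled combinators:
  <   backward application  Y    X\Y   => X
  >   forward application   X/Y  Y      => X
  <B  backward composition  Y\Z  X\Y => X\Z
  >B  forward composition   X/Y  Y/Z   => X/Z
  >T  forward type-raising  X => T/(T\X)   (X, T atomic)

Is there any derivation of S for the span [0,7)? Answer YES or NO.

YES

[0,7] S   <
  [0,3] S\NP   <
    [0,2] N/S   <
      [0,1] "the" : NP
      [1,2] "in" : (N/S)\NP
    [2,3] "some" : (S\NP)\(N/S)
  [3,7] S\(S\NP)   >
    [3,4] "read" : (S\(S\NP))/NP
    [4,7] NP   >
      [4,5] "near" : NP/(NP\N)
      [5,7] NP\N   >
        [5,6] "idea" : (NP\N)/N
        [6,7] "no" : N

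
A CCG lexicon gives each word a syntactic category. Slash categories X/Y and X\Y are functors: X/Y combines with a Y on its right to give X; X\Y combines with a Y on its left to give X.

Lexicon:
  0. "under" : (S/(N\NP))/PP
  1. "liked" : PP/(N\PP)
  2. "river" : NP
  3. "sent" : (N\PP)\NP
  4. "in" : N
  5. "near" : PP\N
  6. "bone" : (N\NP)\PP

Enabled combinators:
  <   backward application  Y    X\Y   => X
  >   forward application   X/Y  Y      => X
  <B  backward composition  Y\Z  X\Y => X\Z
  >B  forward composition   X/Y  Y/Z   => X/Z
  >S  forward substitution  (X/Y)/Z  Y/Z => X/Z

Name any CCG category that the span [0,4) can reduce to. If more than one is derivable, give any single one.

[0,7] S   >
  [0,4] S/(N\NP)   >
    [0,1] "under" : (S/(N\NP))/PP
    [1,4] PP   >
      [1,2] "liked" : PP/(N\PP)
      [2,4] N\PP   <
        [2,3] "river" : NP
        [3,4] "sent" : (N\PP)\NP
  [4,7] N\NP   <
    [4,6] PP   <
      [4,5] "in" : N
      [5,6] "near" : PP\N
    [6,7] "bone" : (N\NP)\PP

S/(N\NP)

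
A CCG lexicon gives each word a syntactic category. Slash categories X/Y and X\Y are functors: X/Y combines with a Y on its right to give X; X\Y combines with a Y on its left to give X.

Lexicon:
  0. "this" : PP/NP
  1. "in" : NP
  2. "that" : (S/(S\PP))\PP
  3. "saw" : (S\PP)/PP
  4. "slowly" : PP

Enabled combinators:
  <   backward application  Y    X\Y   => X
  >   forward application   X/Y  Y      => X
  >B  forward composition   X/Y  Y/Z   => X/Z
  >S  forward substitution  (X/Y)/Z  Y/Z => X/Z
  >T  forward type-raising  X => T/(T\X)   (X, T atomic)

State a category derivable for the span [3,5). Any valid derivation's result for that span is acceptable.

S\PP

[0,5] S   >
  [0,3] S/(S\PP)   <
    [0,2] PP   >
      [0,1] "this" : PP/NP
      [1,2] "in" : NP
    [2,3] "that" : (S/(S\PP))\PP
  [3,5] S\PP   >
    [3,4] "saw" : (S\PP)/PP
    [4,5] "slowly" : PP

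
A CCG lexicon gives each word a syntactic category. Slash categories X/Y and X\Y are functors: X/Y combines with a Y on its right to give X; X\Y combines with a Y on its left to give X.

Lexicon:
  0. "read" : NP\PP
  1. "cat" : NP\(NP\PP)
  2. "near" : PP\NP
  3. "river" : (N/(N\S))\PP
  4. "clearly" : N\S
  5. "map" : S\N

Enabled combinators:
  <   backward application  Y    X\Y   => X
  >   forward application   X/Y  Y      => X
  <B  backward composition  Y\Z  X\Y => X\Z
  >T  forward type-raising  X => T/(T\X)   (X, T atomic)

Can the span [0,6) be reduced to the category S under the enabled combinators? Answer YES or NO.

[0,6] S   <
  [0,5] N   >
    [0,4] N/(N\S)   <
      [0,3] PP   <
        [0,2] NP   <
          [0,1] "read" : NP\PP
          [1,2] "cat" : NP\(NP\PP)
        [2,3] "near" : PP\NP
      [3,4] "river" : (N/(N\S))\PP
    [4,5] "clearly" : N\S
  [5,6] "map" : S\N

YES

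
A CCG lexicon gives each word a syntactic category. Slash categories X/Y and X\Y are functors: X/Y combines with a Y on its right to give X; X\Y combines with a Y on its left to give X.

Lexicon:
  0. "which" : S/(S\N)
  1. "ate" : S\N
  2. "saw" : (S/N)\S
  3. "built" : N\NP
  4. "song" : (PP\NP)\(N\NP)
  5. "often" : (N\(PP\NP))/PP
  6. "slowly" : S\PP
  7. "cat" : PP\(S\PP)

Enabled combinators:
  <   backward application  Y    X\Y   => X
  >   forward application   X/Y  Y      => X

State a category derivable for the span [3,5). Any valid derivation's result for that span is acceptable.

[0,8] S   >
  [0,3] S/N   <
    [0,2] S   >
      [0,1] "which" : S/(S\N)
      [1,2] "ate" : S\N
    [2,3] "saw" : (S/N)\S
  [3,8] N   <
    [3,5] PP\NP   <
      [3,4] "built" : N\NP
      [4,5] "song" : (PP\NP)\(N\NP)
    [5,8] N\(PP\NP)   >
      [5,6] "often" : (N\(PP\NP))/PP
      [6,8] PP   <
        [6,7] "slowly" : S\PP
        [7,8] "cat" : PP\(S\PP)

PP\NP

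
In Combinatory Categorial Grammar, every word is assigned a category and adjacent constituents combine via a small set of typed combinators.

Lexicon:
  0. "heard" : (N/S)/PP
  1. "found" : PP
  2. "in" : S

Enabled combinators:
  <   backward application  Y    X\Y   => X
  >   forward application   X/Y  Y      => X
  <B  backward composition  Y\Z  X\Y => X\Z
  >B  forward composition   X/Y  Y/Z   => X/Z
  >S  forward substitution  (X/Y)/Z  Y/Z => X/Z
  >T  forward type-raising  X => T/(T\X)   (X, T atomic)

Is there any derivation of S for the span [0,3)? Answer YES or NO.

(N/S)/PP PP S
CKY chart[0,3] = {N, N/(N\N), N/(S\S), NP/(NP\N), PP/(PP\N), S/(S\N)}; S ∉ chart

NO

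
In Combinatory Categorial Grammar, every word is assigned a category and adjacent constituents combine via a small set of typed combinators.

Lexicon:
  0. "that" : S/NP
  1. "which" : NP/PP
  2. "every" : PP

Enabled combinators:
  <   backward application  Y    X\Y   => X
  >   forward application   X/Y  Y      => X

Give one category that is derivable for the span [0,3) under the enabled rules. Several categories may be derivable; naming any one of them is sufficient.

S

[0,3] S   >
  [0,1] "that" : S/NP
  [1,3] NP   >
    [1,2] "which" : NP/PP
    [2,3] "every" : PP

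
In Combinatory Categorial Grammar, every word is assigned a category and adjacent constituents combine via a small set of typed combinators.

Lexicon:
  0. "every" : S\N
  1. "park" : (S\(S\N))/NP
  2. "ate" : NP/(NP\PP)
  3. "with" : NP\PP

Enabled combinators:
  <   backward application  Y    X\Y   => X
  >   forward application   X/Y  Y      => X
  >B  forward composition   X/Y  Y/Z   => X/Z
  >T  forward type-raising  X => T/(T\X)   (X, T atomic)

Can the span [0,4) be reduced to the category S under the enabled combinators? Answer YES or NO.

YES

[0,4] S   <
  [0,1] "every" : S\N
  [1,4] S\(S\N)   >
    [1,2] "park" : (S\(S\N))/NP
    [2,4] NP   >
      [2,3] "ate" : NP/(NP\PP)
      [3,4] "with" : NP\PP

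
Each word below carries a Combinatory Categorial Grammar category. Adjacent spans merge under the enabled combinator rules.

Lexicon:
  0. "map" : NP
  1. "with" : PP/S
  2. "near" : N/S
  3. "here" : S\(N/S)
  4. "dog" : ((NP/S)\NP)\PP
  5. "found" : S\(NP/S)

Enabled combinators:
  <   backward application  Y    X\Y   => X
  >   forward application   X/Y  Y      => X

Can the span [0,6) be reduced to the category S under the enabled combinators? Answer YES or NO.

YES

[0,6] S   <
  [0,5] NP/S   <
    [0,1] "map" : NP
    [1,5] (NP/S)\NP   <
      [1,4] PP   >
        [1,2] "with" : PP/S
        [2,4] S   <
          [2,3] "near" : N/S
          [3,4] "here" : S\(N/S)
      [4,5] "dog" : ((NP/S)\NP)\PP
  [5,6] "found" : S\(NP/S)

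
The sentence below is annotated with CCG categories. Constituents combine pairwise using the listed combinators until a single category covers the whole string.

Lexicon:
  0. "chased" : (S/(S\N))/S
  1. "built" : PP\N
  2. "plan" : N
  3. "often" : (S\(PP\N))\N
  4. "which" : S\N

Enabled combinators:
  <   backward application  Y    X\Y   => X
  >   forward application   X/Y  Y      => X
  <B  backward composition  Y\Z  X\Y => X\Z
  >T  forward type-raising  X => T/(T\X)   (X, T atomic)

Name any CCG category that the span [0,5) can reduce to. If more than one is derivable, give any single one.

S

[0,5] S   >
  [0,4] S/(S\N)   >
    [0,1] "chased" : (S/(S\N))/S
    [1,4] S   <
      [1,2] "built" : PP\N
      [2,4] S\(PP\N)   <
        [2,3] "plan" : N
        [3,4] "often" : (S\(PP\N))\N
  [4,5] "which" : S\N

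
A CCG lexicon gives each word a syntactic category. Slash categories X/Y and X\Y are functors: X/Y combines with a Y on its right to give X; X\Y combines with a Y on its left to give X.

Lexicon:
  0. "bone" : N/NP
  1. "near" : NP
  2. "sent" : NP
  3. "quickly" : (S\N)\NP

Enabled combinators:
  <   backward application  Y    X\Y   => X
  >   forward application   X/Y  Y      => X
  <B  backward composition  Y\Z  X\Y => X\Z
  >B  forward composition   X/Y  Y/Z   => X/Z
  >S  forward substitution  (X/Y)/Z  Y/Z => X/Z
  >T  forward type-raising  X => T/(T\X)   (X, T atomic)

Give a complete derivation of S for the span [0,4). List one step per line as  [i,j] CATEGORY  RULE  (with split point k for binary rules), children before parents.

[0,4] S   <
  [0,2] N   >
    [0,1] "bone" : N/NP
    [1,2] "near" : NP
  [2,4] S\N   <
    [2,3] "sent" : NP
    [3,4] "quickly" : (S\N)\NP

[0,1] N/NP  lex  "bone"
[1,2] NP  lex  "near"
[0,2] N  >  k=1
[2,3] NP  lex  "sent"
[3,4] (S\N)\NP  lex  "quickly"
[2,4] S\N  <  k=3
[0,4] S  <  k=2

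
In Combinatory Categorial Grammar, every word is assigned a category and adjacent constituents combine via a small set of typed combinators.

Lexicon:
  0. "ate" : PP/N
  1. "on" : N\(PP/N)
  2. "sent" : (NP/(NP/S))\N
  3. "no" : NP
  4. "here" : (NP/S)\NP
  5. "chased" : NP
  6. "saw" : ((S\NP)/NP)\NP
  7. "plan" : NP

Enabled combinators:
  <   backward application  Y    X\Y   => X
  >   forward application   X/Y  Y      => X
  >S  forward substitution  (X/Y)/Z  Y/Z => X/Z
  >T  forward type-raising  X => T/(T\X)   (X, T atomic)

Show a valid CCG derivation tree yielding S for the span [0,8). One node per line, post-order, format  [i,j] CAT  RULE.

[0,1] PP/N  lex  "ate"
[1,2] N\(PP/N)  lex  "on"
[0,2] N  <  k=1
[2,3] (NP/(NP/S))\N  lex  "sent"
[0,3] NP/(NP/S)  <  k=2
[3,4] NP  lex  "no"
[4,5] (NP/S)\NP  lex  "here"
[3,5] NP/S  <  k=4
[0,5] NP  >  k=3
[5,6] NP  lex  "chased"
[6,7] ((S\NP)/NP)\NP  lex  "saw"
[5,7] (S\NP)/NP  <  k=6
[7,8] NP  lex  "plan"
[5,8] S\NP  >  k=7
[0,8] S  <  k=5

[0,8] S   <
  [0,5] NP   >
    [0,3] NP/(NP/S)   <
      [0,2] N   <
        [0,1] "ate" : PP/N
        [1,2] "on" : N\(PP/N)
      [2,3] "sent" : (NP/(NP/S))\N
    [3,5] NP/S   <
      [3,4] "no" : NP
      [4,5] "here" : (NP/S)\NP
  [5,8] S\NP   >
    [5,7] (S\NP)/NP   <
      [5,6] "chased" : NP
      [6,7] "saw" : ((S\NP)/NP)\NP
    [7,8] "plan" : NP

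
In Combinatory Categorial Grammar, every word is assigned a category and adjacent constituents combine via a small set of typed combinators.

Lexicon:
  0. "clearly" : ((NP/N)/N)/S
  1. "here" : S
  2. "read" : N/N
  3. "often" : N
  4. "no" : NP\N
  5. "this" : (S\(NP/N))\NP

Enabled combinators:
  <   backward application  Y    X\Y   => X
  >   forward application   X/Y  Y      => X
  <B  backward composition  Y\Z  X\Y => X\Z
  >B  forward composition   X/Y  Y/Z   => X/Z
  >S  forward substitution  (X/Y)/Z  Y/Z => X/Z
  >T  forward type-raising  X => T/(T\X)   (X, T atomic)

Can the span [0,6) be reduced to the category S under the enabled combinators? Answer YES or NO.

[0,6] S   <
  [0,3] NP/N   >S
    [0,2] (NP/N)/N   >
      [0,1] "clearly" : ((NP/N)/N)/S
      [1,2] "here" : S
    [2,3] "read" : N/N
  [3,6] S\(NP/N)   <
    [3,5] NP   <
      [3,4] "often" : N
      [4,5] "no" : NP\N
    [5,6] "this" : (S\(NP/N))\NP

YES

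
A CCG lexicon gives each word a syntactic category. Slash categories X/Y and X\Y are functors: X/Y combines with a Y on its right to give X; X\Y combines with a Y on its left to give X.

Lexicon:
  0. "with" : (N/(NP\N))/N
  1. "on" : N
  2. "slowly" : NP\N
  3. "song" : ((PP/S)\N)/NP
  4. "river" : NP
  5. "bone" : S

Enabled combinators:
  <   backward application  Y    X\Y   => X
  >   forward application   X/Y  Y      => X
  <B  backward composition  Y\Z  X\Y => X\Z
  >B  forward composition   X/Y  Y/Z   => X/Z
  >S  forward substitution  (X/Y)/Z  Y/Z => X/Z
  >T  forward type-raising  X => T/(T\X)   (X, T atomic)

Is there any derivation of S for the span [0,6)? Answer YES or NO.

(N/(NP\N))/N N NP\N ((PP/S)\N)/NP NP S
CKY chart[0,6] = {N/(N\PP), NP/(NP\PP), PP, PP/(PP\PP), PP/(S\S), S/(S\PP)}; S ∉ chart

NO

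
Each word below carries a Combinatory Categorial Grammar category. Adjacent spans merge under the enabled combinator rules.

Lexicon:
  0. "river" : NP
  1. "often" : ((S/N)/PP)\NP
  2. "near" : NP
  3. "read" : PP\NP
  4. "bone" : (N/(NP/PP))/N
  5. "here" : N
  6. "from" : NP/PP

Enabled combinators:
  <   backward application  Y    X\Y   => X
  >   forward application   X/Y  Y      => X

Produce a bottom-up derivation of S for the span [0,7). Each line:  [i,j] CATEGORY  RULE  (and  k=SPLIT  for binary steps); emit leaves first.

[0,1] NP  lex  "river"
[1,2] ((S/N)/PP)\NP  lex  "often"
[0,2] (S/N)/PP  <  k=1
[2,3] NP  lex  "near"
[3,4] PP\NP  lex  "read"
[2,4] PP  <  k=3
[0,4] S/N  >  k=2
[4,5] (N/(NP/PP))/N  lex  "bone"
[5,6] N  lex  "here"
[4,6] N/(NP/PP)  >  k=5
[6,7] NP/PP  lex  "from"
[4,7] N  >  k=6
[0,7] S  >  k=4

[0,7] S   >
  [0,4] S/N   >
    [0,2] (S/N)/PP   <
      [0,1] "river" : NP
      [1,2] "often" : ((S/N)/PP)\NP
    [2,4] PP   <
      [2,3] "near" : NP
      [3,4] "read" : PP\NP
  [4,7] N   >
    [4,6] N/(NP/PP)   >
      [4,5] "bone" : (N/(NP/PP))/N
      [5,6] "here" : N
    [6,7] "from" : NP/PP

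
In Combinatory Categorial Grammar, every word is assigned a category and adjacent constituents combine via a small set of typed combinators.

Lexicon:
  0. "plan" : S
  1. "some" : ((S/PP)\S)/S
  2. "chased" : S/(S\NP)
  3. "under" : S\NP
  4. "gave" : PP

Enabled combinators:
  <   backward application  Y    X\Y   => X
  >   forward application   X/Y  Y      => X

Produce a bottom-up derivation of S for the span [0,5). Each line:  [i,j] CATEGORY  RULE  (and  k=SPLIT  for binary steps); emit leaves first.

[0,5] S   >
  [0,4] S/PP   <
    [0,1] "plan" : S
    [1,4] (S/PP)\S   >
      [1,2] "some" : ((S/PP)\S)/S
      [2,4] S   >
        [2,3] "chased" : S/(S\NP)
        [3,4] "under" : S\NP
  [4,5] "gave" : PP

[0,1] S  lex  "plan"
[1,2] ((S/PP)\S)/S  lex  "some"
[2,3] S/(S\NP)  lex  "chased"
[3,4] S\NP  lex  "under"
[2,4] S  >  k=3
[1,4] (S/PP)\S  >  k=2
[0,4] S/PP  <  k=1
[4,5] PP  lex  "gave"
[0,5] S  >  k=4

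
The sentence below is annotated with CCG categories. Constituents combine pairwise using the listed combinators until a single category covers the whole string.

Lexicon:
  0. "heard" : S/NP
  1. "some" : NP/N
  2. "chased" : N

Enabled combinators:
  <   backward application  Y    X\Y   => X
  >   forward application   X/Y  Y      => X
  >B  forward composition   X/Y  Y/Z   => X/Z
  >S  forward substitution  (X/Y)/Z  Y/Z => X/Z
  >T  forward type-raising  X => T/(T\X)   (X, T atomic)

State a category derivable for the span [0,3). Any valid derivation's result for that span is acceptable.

S

[0,3] S   >
  [0,1] "heard" : S/NP
  [1,3] NP   >
    [1,2] "some" : NP/N
    [2,3] "chased" : N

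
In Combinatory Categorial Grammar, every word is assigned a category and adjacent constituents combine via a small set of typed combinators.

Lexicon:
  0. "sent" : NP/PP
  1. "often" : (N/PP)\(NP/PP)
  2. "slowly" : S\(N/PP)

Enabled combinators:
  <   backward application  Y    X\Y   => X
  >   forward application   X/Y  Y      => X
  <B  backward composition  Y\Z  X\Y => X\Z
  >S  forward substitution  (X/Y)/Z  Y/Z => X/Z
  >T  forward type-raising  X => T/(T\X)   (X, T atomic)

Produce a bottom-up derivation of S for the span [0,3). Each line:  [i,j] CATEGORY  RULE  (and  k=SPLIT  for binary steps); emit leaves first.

[0,3] S   <
  [0,2] N/PP   <
    [0,1] "sent" : NP/PP
    [1,2] "often" : (N/PP)\(NP/PP)
  [2,3] "slowly" : S\(N/PP)

[0,1] NP/PP  lex  "sent"
[1,2] (N/PP)\(NP/PP)  lex  "often"
[0,2] N/PP  <  k=1
[2,3] S\(N/PP)  lex  "slowly"
[0,3] S  <  k=2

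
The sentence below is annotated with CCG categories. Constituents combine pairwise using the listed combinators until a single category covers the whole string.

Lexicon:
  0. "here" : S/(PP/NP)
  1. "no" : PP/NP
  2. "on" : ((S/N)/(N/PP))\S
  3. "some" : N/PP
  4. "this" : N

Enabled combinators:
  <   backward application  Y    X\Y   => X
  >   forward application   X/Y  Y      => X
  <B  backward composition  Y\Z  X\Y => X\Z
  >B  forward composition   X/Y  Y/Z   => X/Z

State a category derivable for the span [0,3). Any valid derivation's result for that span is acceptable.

(S/N)/(N/PP)

[0,5] S   >
  [0,4] S/N   >
    [0,3] (S/N)/(N/PP)   <
      [0,2] S   >
        [0,1] "here" : S/(PP/NP)
        [1,2] "no" : PP/NP
      [2,3] "on" : ((S/N)/(N/PP))\S
    [3,4] "some" : N/PP
  [4,5] "this" : N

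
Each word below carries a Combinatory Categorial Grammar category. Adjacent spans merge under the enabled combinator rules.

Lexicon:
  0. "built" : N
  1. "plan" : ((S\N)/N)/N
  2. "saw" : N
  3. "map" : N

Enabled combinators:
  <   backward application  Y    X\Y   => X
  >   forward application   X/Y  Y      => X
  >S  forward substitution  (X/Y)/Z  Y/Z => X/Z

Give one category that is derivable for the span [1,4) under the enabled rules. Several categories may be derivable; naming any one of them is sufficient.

[0,4] S   <
  [0,1] "built" : N
  [1,4] S\N   >
    [1,3] (S\N)/N   >
      [1,2] "plan" : ((S\N)/N)/N
      [2,3] "saw" : N
    [3,4] "map" : N

S\N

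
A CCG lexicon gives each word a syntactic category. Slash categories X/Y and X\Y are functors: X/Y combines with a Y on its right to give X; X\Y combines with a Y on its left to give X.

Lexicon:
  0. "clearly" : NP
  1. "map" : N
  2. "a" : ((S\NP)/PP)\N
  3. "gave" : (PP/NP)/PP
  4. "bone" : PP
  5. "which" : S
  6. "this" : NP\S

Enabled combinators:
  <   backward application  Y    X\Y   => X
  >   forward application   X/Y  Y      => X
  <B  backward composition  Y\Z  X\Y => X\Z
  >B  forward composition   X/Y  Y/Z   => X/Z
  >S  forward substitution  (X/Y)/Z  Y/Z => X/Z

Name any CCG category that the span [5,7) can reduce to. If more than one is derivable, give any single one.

[0,7] S   <
  [0,1] "clearly" : NP
  [1,7] S\NP   >
    [1,3] (S\NP)/PP   <
      [1,2] "map" : N
      [2,3] "a" : ((S\NP)/PP)\N
    [3,7] PP   >
      [3,5] PP/NP   >
        [3,4] "gave" : (PP/NP)/PP
        [4,5] "bone" : PP
      [5,7] NP   <
        [5,6] "which" : S
        [6,7] "this" : NP\S

NP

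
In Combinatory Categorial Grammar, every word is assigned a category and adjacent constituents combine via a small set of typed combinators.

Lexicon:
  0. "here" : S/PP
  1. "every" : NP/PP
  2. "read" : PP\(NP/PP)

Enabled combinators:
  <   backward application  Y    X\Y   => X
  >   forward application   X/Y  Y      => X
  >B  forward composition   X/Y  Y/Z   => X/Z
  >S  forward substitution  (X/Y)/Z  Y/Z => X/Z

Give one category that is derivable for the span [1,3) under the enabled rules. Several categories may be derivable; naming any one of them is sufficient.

[0,3] S   >
  [0,1] "here" : S/PP
  [1,3] PP   <
    [1,2] "every" : NP/PP
    [2,3] "read" : PP\(NP/PP)

PP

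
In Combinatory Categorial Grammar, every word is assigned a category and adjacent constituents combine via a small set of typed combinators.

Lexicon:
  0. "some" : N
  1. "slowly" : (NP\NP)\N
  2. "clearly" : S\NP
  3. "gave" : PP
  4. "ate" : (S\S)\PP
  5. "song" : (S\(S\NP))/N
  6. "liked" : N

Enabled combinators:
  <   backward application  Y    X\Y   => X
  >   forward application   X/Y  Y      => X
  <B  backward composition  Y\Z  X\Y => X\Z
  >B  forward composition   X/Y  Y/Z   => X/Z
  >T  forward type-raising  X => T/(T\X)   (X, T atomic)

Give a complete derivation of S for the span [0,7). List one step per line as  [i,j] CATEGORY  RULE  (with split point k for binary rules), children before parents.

[0,1] N  lex  "some"
[1,2] (NP\NP)\N  lex  "slowly"
[0,2] NP\NP  <  k=1
[2,3] S\NP  lex  "clearly"
[0,3] S\NP  <B  k=2
[3,4] PP  lex  "gave"
[4,5] (S\S)\PP  lex  "ate"
[3,5] S\S  <  k=4
[0,5] S\NP  <B  k=3
[5,6] (S\(S\NP))/N  lex  "song"
[6,7] N  lex  "liked"
[5,7] S\(S\NP)  >  k=6
[0,7] S  <  k=5

[0,7] S   <
  [0,5] S\NP   <B
    [0,3] S\NP   <B
      [0,2] NP\NP   <
        [0,1] "some" : N
        [1,2] "slowly" : (NP\NP)\N
      [2,3] "clearly" : S\NP
    [3,5] S\S   <
      [3,4] "gave" : PP
      [4,5] "ate" : (S\S)\PP
  [5,7] S\(S\NP)   >
    [5,6] "song" : (S\(S\NP))/N
    [6,7] "liked" : N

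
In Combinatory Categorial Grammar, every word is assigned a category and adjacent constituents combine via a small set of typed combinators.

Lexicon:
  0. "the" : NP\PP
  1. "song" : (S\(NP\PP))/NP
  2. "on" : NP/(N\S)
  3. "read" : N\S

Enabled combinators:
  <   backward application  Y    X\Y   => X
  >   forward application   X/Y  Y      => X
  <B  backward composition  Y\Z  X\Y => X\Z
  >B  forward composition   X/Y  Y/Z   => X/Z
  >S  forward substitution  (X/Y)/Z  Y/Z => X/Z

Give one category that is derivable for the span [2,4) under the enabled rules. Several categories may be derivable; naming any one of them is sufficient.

NP

[0,4] S   <
  [0,1] "the" : NP\PP
  [1,4] S\(NP\PP)   >
    [1,2] "song" : (S\(NP\PP))/NP
    [2,4] NP   >
      [2,3] "on" : NP/(N\S)
      [3,4] "read" : N\S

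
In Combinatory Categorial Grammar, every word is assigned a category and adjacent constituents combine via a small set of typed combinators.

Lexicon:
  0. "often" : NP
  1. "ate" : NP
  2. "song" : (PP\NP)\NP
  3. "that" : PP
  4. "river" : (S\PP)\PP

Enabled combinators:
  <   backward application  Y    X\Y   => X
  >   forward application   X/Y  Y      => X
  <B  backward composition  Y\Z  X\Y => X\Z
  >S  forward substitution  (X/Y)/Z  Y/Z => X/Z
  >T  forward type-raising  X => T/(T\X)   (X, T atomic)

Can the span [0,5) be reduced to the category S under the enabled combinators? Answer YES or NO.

[0,5] S   <
  [0,3] PP   <
    [0,1] "often" : NP
    [1,3] PP\NP   <
      [1,2] "ate" : NP
      [2,3] "song" : (PP\NP)\NP
  [3,5] S\PP   <
    [3,4] "that" : PP
    [4,5] "river" : (S\PP)\PP

YES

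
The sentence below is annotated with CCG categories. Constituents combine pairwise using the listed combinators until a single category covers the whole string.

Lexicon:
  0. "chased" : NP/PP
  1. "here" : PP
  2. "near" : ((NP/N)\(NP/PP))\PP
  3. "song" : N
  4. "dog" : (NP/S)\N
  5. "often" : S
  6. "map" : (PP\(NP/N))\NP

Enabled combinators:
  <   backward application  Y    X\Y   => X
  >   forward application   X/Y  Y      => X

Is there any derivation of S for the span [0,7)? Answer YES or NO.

NP/PP PP ((NP/N)\(NP/PP))\PP N (NP/S)\N S (PP\(NP/N))\NP
CKY chart[0,7] = {PP}; S ∉ chart

NO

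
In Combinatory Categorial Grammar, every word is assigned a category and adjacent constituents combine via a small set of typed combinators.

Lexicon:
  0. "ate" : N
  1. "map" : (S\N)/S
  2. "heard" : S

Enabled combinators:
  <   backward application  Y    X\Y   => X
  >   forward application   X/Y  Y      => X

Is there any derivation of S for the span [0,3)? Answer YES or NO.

YES

[0,3] S   <
  [0,1] "ate" : N
  [1,3] S\N   >
    [1,2] "map" : (S\N)/S
    [2,3] "heard" : S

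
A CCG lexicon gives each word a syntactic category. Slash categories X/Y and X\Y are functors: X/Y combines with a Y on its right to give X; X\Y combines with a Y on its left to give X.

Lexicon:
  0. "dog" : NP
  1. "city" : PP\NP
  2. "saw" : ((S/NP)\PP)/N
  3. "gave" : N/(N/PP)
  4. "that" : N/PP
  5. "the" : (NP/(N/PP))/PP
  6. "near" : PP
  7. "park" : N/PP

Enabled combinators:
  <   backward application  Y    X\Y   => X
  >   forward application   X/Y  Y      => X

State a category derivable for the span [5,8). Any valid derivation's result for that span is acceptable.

NP

[0,8] S   >
  [0,5] S/NP   <
    [0,2] PP   <
      [0,1] "dog" : NP
      [1,2] "city" : PP\NP
    [2,5] (S/NP)\PP   >
      [2,3] "saw" : ((S/NP)\PP)/N
      [3,5] N   >
        [3,4] "gave" : N/(N/PP)
        [4,5] "that" : N/PP
  [5,8] NP   >
    [5,7] NP/(N/PP)   >
      [5,6] "the" : (NP/(N/PP))/PP
      [6,7] "near" : PP
    [7,8] "park" : N/PP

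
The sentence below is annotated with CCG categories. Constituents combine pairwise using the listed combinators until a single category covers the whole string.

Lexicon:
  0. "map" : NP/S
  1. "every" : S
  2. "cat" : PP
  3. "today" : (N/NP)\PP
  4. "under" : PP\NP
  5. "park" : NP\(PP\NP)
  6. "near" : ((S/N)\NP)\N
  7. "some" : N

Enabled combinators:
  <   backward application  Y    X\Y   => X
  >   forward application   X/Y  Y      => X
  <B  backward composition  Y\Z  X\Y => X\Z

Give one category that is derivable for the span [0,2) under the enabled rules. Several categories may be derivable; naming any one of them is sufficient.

[0,8] S   >
  [0,7] S/N   <
    [0,2] NP   >
      [0,1] "map" : NP/S
      [1,2] "every" : S
    [2,7] (S/N)\NP   <
      [2,6] N   >
        [2,4] N/NP   <
          [2,3] "cat" : PP
          [3,4] "today" : (N/NP)\PP
        [4,6] NP   <
          [4,5] "under" : PP\NP
          [5,6] "park" : NP\(PP\NP)
      [6,7] "near" : ((S/N)\NP)\N
  [7,8] "some" : N

NP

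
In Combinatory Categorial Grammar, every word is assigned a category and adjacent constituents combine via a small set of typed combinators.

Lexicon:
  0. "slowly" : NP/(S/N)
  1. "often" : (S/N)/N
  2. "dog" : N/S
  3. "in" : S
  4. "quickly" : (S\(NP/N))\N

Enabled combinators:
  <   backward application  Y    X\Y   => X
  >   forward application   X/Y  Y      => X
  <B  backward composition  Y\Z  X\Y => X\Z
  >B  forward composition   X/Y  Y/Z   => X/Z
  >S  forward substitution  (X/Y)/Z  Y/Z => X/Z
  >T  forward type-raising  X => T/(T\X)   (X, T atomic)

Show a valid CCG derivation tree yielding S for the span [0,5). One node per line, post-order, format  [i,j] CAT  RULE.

[0,5] S   <
  [0,2] NP/N   >B
    [0,1] "slowly" : NP/(S/N)
    [1,2] "often" : (S/N)/N
  [2,5] S\(NP/N)   <
    [2,4] N   >
      [2,3] "dog" : N/S
      [3,4] "in" : S
    [4,5] "quickly" : (S\(NP/N))\N

[0,1] NP/(S/N)  lex  "slowly"
[1,2] (S/N)/N  lex  "often"
[0,2] NP/N  >B  k=1
[2,3] N/S  lex  "dog"
[3,4] S  lex  "in"
[2,4] N  >  k=3
[4,5] (S\(NP/N))\N  lex  "quickly"
[2,5] S\(NP/N)  <  k=4
[0,5] S  <  k=2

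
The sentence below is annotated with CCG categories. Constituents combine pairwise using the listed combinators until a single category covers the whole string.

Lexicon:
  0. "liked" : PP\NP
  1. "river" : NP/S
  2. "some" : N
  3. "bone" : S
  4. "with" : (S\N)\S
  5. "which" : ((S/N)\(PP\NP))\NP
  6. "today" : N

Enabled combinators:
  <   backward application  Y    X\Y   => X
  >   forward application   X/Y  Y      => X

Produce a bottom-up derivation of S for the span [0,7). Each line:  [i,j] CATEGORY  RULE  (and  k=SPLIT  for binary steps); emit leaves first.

[0,7] S   >
  [0,6] S/N   <
    [0,1] "liked" : PP\NP
    [1,6] (S/N)\(PP\NP)   <
      [1,5] NP   >
        [1,2] "river" : NP/S
        [2,5] S   <
          [2,3] "some" : N
          [3,5] S\N   <
            [3,4] "bone" : S
            [4,5] "with" : (S\N)\S
      [5,6] "which" : ((S/N)\(PP\NP))\NP
  [6,7] "today" : N

[0,1] PP\NP  lex  "liked"
[1,2] NP/S  lex  "river"
[2,3] N  lex  "some"
[3,4] S  lex  "bone"
[4,5] (S\N)\S  lex  "with"
[3,5] S\N  <  k=4
[2,5] S  <  k=3
[1,5] NP  >  k=2
[5,6] ((S/N)\(PP\NP))\NP  lex  "which"
[1,6] (S/N)\(PP\NP)  <  k=5
[0,6] S/N  <  k=1
[6,7] N  lex  "today"
[0,7] S  >  k=6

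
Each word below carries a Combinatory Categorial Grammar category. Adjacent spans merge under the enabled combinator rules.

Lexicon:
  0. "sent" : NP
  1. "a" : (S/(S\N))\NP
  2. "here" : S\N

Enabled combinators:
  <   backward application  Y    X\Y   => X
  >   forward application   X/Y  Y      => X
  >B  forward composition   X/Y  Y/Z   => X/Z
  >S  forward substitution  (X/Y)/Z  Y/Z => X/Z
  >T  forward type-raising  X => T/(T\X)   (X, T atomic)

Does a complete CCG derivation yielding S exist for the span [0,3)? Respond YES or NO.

YES

[0,3] S   >
  [0,2] S/(S\N)   <
    [0,1] "sent" : NP
    [1,2] "a" : (S/(S\N))\NP
  [2,3] "here" : S\N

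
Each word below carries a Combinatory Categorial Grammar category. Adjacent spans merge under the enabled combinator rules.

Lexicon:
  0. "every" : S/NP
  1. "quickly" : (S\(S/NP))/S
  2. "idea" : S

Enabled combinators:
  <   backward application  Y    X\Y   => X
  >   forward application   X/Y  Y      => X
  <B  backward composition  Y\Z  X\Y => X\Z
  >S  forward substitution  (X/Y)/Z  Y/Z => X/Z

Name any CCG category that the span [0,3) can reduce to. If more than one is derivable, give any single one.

[0,3] S   <
  [0,1] "every" : S/NP
  [1,3] S\(S/NP)   >
    [1,2] "quickly" : (S\(S/NP))/S
    [2,3] "idea" : S

S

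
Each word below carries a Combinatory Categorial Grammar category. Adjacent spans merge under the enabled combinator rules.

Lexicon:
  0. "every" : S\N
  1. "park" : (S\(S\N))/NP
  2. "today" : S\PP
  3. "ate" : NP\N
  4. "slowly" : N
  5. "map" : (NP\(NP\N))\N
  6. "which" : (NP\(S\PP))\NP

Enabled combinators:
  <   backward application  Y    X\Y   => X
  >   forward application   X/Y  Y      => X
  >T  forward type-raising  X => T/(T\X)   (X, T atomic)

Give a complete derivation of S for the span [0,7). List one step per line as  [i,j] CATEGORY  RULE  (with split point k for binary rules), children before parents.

[0,7] S   <
  [0,1] "every" : S\N
  [1,7] S\(S\N)   >
    [1,2] "park" : (S\(S\N))/NP
    [2,7] NP   <
      [2,3] "today" : S\PP
      [3,7] NP\(S\PP)   <
        [3,6] NP   <
          [3,4] "ate" : NP\N
          [4,6] NP\(NP\N)   <
            [4,5] "slowly" : N
            [5,6] "map" : (NP\(NP\N))\N
        [6,7] "which" : (NP\(S\PP))\NP

[0,1] S\N  lex  "every"
[1,2] (S\(S\N))/NP  lex  "park"
[2,3] S\PP  lex  "today"
[3,4] NP\N  lex  "ate"
[4,5] N  lex  "slowly"
[5,6] (NP\(NP\N))\N  lex  "map"
[4,6] NP\(NP\N)  <  k=5
[3,6] NP  <  k=4
[6,7] (NP\(S\PP))\NP  lex  "which"
[3,7] NP\(S\PP)  <  k=6
[2,7] NP  <  k=3
[1,7] S\(S\N)  >  k=2
[0,7] S  <  k=1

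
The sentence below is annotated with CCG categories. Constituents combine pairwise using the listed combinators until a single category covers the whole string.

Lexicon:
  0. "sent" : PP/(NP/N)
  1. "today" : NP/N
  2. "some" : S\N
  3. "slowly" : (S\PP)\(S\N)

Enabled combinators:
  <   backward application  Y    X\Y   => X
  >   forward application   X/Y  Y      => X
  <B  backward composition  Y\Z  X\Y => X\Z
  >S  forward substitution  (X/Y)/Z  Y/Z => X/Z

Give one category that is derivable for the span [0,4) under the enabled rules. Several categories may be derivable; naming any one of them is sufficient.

[0,4] S   <
  [0,2] PP   >
    [0,1] "sent" : PP/(NP/N)
    [1,2] "today" : NP/N
  [2,4] S\PP   <
    [2,3] "some" : S\N
    [3,4] "slowly" : (S\PP)\(S\N)

S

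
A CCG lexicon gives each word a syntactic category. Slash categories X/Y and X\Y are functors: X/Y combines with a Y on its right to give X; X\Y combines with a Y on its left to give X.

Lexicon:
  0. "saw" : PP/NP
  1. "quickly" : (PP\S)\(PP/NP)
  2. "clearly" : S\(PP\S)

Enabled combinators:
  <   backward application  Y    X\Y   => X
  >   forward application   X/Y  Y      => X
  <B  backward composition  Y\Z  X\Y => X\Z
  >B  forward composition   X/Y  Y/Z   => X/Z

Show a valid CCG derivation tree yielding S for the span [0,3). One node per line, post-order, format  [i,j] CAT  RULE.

[0,3] S   <
  [0,2] PP\S   <
    [0,1] "saw" : PP/NP
    [1,2] "quickly" : (PP\S)\(PP/NP)
  [2,3] "clearly" : S\(PP\S)

[0,1] PP/NP  lex  "saw"
[1,2] (PP\S)\(PP/NP)  lex  "quickly"
[0,2] PP\S  <  k=1
[2,3] S\(PP\S)  lex  "clearly"
[0,3] S  <  k=2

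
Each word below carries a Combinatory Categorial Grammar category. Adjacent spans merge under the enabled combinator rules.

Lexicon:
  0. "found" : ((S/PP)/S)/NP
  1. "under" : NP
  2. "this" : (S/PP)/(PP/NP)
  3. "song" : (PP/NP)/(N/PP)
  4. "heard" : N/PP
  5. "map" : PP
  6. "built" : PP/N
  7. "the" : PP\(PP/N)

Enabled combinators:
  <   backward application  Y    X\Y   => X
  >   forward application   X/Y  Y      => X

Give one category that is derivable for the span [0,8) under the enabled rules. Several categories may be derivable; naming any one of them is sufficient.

[0,8] S   >
  [0,6] S/PP   >
    [0,2] (S/PP)/S   >
      [0,1] "found" : ((S/PP)/S)/NP
      [1,2] "under" : NP
    [2,6] S   >
      [2,5] S/PP   >
        [2,3] "this" : (S/PP)/(PP/NP)
        [3,5] PP/NP   >
          [3,4] "song" : (PP/NP)/(N/PP)
          [4,5] "heard" : N/PP
      [5,6] "map" : PP
  [6,8] PP   <
    [6,7] "built" : PP/N
    [7,8] "the" : PP\(PP/N)

S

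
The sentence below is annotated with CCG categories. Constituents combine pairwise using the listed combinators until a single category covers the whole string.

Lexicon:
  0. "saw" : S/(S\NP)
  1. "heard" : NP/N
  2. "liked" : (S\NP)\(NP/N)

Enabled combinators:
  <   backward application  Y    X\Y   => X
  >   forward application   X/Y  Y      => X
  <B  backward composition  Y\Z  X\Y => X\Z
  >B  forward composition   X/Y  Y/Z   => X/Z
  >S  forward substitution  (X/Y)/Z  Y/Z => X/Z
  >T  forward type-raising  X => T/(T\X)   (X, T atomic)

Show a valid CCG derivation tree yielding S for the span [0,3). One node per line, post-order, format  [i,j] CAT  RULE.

[0,1] S/(S\NP)  lex  "saw"
[1,2] NP/N  lex  "heard"
[2,3] (S\NP)\(NP/N)  lex  "liked"
[1,3] S\NP  <  k=2
[0,3] S  >  k=1

[0,3] S   >
  [0,1] "saw" : S/(S\NP)
  [1,3] S\NP   <
    [1,2] "heard" : NP/N
    [2,3] "liked" : (S\NP)\(NP/N)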